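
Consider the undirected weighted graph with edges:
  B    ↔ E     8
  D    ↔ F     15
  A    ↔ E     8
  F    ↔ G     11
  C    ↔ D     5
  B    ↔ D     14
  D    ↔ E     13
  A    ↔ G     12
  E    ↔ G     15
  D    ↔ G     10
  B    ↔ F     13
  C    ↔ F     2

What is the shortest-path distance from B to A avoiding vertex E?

Some routes from B to A avoiding E:
B-F-G-A: 13 + 11 + 12 = 36
B-F-C-D-G-A: 13 + 2 + 5 + 10 + 12 = 42
B-D-G-A: 14 + 10 + 12 = 36
Best route has total 36.

36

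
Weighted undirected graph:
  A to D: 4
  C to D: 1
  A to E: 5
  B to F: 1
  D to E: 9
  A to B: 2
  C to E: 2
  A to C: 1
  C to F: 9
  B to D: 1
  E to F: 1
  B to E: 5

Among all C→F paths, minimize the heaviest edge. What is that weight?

1

A few of the C→F routes:
C -> A -> B -> F: max(1, 2, 1) = 2
C -> D -> B -> F: max(1, 1, 1) = 1
C -> E -> F: max(2, 1) = 2
Best route has worst link 1.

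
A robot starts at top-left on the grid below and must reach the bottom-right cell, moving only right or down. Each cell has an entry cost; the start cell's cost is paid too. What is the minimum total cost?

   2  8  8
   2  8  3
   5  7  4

Path (0,0) → (1,0) → (1,1) → (1,2) → (2,2): 2 + 2 + 8 + 3 + 4 = 19.
For comparison, the top-then-right route costs 25.

19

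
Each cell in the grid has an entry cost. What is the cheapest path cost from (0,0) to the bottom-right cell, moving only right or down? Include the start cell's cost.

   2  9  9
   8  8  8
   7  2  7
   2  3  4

Cheapest: r0c0 → r1c0 → r2c0 → r2c1 → r3c1 → r3c2
  2 + 8 + 7 + 2 + 3 + 4 = 26
For comparison, the top-then-right route costs 39.

26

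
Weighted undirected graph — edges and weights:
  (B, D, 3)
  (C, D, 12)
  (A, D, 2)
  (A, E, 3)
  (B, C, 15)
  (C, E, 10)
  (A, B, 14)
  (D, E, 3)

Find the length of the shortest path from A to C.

13

Some routes from A to C:
A-E-C: 3 + 10 = 13
A-D-C: 2 + 12 = 14
A-D-E-C: 2 + 3 + 10 = 15
The minimum is 13.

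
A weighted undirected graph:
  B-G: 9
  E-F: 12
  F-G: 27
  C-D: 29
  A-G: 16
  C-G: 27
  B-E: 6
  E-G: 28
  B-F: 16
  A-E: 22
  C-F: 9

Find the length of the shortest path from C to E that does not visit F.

42

Paths from C to E avoiding F:
C→G→B→E: 27 + 9 + 6 = 42
C→G→A→E: 27 + 16 + 22 = 65
C→G→E: 27 + 28 = 55
Best route has total 42.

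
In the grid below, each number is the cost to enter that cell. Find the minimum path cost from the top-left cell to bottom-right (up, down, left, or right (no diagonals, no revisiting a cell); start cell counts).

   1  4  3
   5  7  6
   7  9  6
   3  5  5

25

Take (0,0) -> (0,1) -> (0,2) -> (1,2) -> (2,2) -> (3,2) for a total of 1 + 4 + 3 + 6 + 6 + 5 = 25.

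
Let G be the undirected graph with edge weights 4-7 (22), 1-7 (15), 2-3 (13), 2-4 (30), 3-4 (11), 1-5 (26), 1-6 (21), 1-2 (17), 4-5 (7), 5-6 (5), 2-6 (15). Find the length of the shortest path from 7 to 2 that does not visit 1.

46

Candidate routes:
7→4→5→6→2: 22 + 7 + 5 + 15 = 49
7→4→3→2: 22 + 11 + 13 = 46
7→4→2: 22 + 30 = 52
Shortest: 46.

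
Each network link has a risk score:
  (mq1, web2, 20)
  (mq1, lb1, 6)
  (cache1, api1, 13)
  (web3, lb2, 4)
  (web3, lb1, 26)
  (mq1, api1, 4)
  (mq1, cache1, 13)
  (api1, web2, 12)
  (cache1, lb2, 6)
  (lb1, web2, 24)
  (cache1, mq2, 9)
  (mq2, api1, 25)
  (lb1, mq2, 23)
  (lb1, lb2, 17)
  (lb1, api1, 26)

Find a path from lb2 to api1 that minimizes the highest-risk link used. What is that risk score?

13

Some routes from lb2 to api1:
lb2 → lb1 → mq1 → api1: max(17, 6, 4) = 17
lb2 → cache1 → api1: max(6, 13) = 13
lb2 → cache1 → mq1 → api1: max(6, 13, 4) = 13
lb2 → lb1 → mq1 → cache1 → api1: max(17, 6, 13, 13) = 17
Best route has worst link 13.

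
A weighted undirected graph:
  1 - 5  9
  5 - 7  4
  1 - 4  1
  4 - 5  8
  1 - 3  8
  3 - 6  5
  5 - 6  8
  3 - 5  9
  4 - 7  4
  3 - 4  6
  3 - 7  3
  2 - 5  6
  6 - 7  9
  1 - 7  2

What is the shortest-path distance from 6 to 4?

11

A few of the 6→4 routes:
6 → 3 → 7 → 1 → 4: 5 + 3 + 2 + 1 = 11
6 → 3 → 4: 5 + 6 = 11
6 → 7 → 1 → 4: 9 + 2 + 1 = 12
Shortest: 11.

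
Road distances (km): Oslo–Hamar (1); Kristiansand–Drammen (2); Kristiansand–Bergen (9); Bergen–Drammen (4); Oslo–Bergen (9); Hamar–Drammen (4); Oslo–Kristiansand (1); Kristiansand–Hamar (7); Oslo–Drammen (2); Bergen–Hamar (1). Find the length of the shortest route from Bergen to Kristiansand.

3

A few of the Bergen→Kristiansand routes:
Bergen-Drammen-Kristiansand: 4 + 2 = 6
Bergen-Hamar-Oslo-Kristiansand: 1 + 1 + 1 = 3
Bergen-Hamar-Oslo-Drammen-Kristiansand: 1 + 1 + 2 + 2 = 6
Shortest: 3 km.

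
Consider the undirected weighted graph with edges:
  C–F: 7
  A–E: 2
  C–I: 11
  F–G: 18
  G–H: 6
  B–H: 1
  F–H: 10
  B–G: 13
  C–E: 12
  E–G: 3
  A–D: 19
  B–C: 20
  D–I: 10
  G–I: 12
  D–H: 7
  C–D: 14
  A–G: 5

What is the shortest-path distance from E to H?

A few of the E→H routes:
E → G → H: 3 + 6 = 9
E → A → G → H: 2 + 5 + 6 = 13
E → G → B → H: 3 + 13 + 1 = 17
E → A → G → B → H: 2 + 5 + 13 + 1 = 21
The minimum is 9.

9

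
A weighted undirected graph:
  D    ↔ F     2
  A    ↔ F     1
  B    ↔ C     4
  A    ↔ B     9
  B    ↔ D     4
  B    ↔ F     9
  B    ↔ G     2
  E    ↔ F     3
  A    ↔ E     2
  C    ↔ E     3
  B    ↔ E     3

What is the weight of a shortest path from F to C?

Checking several routes:
F → A → E → C: 1 + 2 + 3 = 6
F → A → E → B → C: 1 + 2 + 3 + 4 = 10
F → E → C: 3 + 3 = 6
F → E → B → C: 3 + 3 + 4 = 10
Shortest: 6.

6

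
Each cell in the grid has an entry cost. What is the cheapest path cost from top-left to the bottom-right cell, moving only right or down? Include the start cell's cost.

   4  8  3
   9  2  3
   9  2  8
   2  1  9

Cheapest: r0c0 → r0c1 → r1c1 → r2c1 → r3c1 → r3c2
  4 + 8 + 2 + 2 + 1 + 9 = 26
For comparison, the top-then-right route costs 35.

26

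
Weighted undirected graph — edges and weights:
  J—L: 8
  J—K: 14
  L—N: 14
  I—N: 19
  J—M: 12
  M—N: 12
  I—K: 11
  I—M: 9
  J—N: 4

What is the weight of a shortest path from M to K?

20

A few of the M→K routes:
M -> N -> J -> K: 12 + 4 + 14 = 30
M -> I -> K: 9 + 11 = 20
M -> N -> I -> K: 12 + 19 + 11 = 42
M -> J -> K: 12 + 14 = 26
M -> I -> N -> J -> K: 9 + 19 + 4 + 14 = 46
Best route has total 20.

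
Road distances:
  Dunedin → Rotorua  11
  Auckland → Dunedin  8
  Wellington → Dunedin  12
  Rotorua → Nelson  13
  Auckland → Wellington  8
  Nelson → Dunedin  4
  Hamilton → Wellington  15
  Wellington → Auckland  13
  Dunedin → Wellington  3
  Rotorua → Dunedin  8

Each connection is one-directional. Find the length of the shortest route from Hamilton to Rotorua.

Paths from Hamilton to Rotorua:
Hamilton→Wellington→Dunedin→Rotorua: 15 + 12 + 11 = 38
Hamilton→Wellington→Auckland→Dunedin→Rotorua: 15 + 13 + 8 + 11 = 47
Shortest: 38.

38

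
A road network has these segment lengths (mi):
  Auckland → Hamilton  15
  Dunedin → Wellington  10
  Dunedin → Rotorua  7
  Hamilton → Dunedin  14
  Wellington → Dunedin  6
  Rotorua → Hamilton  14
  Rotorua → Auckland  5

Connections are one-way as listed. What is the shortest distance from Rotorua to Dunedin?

28

Paths from Rotorua to Dunedin:
Rotorua - Hamilton - Dunedin: 14 + 14 = 28
Rotorua - Auckland - Hamilton - Dunedin: 5 + 15 + 14 = 34
The minimum is 28 mi.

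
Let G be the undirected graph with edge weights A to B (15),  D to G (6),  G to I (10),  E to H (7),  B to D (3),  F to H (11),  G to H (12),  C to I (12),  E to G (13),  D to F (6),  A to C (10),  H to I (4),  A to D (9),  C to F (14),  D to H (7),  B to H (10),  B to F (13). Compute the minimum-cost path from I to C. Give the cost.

12

Checking several routes:
I→C: 12
I→H→D→A→C: 4 + 7 + 9 + 10 = 30
I→H→D→F→C: 4 + 7 + 6 + 14 = 31
I→H→F→C: 4 + 11 + 14 = 29
I→G→D→F→C: 10 + 6 + 6 + 14 = 36
I→G→D→A→C: 10 + 6 + 9 + 10 = 35
The minimum is 12.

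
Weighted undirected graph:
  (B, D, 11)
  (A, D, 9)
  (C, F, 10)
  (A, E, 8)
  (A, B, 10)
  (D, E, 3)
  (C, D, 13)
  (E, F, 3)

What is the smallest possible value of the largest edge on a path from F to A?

8

A few of the F→A routes:
F → E → D → B → A: max(3, 3, 11, 10) = 11
F → E → D → A: max(3, 3, 9) = 9
F → E → A: max(3, 8) = 8
F → C → D → A: max(10, 13, 9) = 13
Smallest bottleneck: 8.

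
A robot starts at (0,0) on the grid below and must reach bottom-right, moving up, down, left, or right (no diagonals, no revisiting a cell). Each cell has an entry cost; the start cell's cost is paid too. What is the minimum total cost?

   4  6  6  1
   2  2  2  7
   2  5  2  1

13

Take r0c0 -> r1c0 -> r1c1 -> r1c2 -> r2c2 -> r2c3 for a total of 4 + 2 + 2 + 2 + 2 + 1 = 13.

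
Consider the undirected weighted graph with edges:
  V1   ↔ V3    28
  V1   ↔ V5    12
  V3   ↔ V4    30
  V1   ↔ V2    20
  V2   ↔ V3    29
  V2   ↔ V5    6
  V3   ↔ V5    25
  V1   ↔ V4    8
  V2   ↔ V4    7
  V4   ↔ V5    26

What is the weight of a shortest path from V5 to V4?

Checking several routes:
V5→V2→V4: 6 + 7 = 13
V5→V4: 26
V5→V1→V4: 12 + 8 = 20
Shortest: 13.

13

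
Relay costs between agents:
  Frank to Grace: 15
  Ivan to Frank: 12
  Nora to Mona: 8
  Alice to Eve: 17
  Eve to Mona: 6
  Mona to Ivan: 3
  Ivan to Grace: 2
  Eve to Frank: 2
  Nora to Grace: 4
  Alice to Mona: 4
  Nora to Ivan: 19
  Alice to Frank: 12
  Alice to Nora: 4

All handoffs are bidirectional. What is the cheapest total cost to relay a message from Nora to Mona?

A few of the Nora→Mona routes:
Nora→Grace→Ivan→Mona: 4 + 2 + 3 = 9
Nora→Alice→Mona: 4 + 4 = 8
Nora→Ivan→Mona: 19 + 3 = 22
Nora→Mona: 8
Best route has total 8.

8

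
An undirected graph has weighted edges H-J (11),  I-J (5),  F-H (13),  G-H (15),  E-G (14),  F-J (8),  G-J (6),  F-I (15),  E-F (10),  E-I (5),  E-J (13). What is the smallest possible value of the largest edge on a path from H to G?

Comparing a few candidate routes:
H -> F -> E -> G: max(13, 10, 14) = 14
H -> F -> E -> I -> J -> G: max(13, 10, 5, 5, 6) = 13
H -> F -> J -> G: max(13, 8, 6) = 13
H -> J -> G: max(11, 6) = 11
H -> F -> E -> J -> G: max(13, 10, 13, 6) = 13
Smallest bottleneck: 11.

11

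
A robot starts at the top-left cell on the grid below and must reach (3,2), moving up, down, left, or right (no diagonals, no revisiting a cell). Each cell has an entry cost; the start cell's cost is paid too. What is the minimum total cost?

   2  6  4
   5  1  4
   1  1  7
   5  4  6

Cheapest: [0,0]→[1,0]→[1,1]→[2,1]→[3,1]→[3,2]
  2 + 5 + 1 + 1 + 4 + 6 = 19

19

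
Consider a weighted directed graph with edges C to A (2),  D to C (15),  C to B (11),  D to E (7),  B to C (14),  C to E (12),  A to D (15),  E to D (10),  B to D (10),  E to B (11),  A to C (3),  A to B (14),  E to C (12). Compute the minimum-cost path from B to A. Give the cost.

16

Candidate routes:
B→D→C→A: 10 + 15 + 2 = 27
B→C→A: 14 + 2 = 16
B→D→E→C→A: 10 + 7 + 12 + 2 = 31
Best route has total 16.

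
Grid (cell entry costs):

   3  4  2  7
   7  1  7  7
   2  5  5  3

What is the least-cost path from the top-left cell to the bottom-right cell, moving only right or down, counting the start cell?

Path (0,0) (0,1) (1,1) (2,1) (2,2) (2,3): 3 + 4 + 1 + 5 + 5 + 3 = 21.
For comparison, the top-then-right route costs 26.

21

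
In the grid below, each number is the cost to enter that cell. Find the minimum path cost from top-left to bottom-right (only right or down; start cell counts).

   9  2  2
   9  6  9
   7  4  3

24

One optimal route is [0,0] -> [0,1] -> [1,1] -> [2,1] -> [2,2].
Its cost is 9 + 2 + 6 + 4 + 3 = 24.
(Top row then right column would cost 25.)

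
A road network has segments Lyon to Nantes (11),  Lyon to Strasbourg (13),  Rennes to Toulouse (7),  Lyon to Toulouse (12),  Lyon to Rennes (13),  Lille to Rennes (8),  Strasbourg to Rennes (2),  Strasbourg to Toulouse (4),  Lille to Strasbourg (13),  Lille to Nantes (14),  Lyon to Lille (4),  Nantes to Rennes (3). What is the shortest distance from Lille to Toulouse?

Comparing a few candidate routes:
Lille -> Lyon -> Toulouse: 4 + 12 = 16
Lille -> Rennes -> Toulouse: 8 + 7 = 15
Lille -> Rennes -> Strasbourg -> Toulouse: 8 + 2 + 4 = 14
Lille -> Lyon -> Strasbourg -> Toulouse: 4 + 13 + 4 = 21
Lille -> Strasbourg -> Toulouse: 13 + 4 = 17
Best route has total 14 mi.

14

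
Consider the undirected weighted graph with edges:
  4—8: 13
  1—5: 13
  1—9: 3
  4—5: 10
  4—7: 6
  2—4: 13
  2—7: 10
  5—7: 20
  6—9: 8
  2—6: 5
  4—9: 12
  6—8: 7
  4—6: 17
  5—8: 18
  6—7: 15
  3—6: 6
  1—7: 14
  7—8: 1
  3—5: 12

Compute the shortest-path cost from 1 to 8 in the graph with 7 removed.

Comparing a few candidate routes:
1 - 5 - 4 - 8: 13 + 10 + 13 = 36
1 - 5 - 3 - 6 - 8: 13 + 12 + 6 + 7 = 38
1 - 9 - 4 - 8: 3 + 12 + 13 = 28
1 - 9 - 6 - 8: 3 + 8 + 7 = 18
1 - 5 - 8: 13 + 18 = 31
1 - 9 - 4 - 6 - 8: 3 + 12 + 17 + 7 = 39
Shortest: 18.

18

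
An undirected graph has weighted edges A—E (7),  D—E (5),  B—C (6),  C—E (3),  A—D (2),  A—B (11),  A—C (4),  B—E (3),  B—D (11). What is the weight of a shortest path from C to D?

Some routes from C to D:
C→E→D: 3 + 5 = 8
C→A→D: 4 + 2 = 6
C→E→A→D: 3 + 7 + 2 = 12
The minimum is 6.

6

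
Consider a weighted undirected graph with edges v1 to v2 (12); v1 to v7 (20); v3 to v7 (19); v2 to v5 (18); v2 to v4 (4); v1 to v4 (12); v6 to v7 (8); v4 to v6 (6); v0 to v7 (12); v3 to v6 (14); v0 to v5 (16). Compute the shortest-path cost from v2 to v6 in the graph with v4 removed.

40

Candidate routes:
v2-v1-v7-v6: 12 + 20 + 8 = 40
v2-v5-v0-v7-v6: 18 + 16 + 12 + 8 = 54
v2-v5-v0-v7-v3-v6: 18 + 16 + 12 + 19 + 14 = 79
v2-v1-v7-v3-v6: 12 + 20 + 19 + 14 = 65
The minimum is 40.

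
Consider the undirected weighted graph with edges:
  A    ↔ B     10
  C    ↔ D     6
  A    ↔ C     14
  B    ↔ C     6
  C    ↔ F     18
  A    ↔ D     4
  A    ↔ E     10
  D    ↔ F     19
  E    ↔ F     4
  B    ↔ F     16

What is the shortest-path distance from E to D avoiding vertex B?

14

Checking several routes:
E → F → D: 4 + 19 = 23
E → A → C → D: 10 + 14 + 6 = 30
E → A → D: 10 + 4 = 14
E → F → C → D: 4 + 18 + 6 = 28
The minimum is 14.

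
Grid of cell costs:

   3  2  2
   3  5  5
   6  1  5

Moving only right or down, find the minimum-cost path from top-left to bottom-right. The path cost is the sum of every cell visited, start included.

One optimal route is [0,0] → [0,1] → [1,1] → [2,1] → [2,2].
Its cost is 3 + 2 + 5 + 1 + 5 = 16.

16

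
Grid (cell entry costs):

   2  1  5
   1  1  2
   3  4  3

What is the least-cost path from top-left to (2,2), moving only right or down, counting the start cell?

Take r0c0→r0c1→r1c1→r1c2→r2c2 for a total of 2 + 1 + 1 + 2 + 3 = 9.

9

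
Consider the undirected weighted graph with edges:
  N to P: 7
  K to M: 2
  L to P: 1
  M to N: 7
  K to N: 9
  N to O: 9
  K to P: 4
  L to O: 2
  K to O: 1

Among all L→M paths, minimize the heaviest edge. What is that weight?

A few of the L→M routes:
L - P - K - M: max(1, 4, 2) = 4
L - O - K - M: max(2, 1, 2) = 2
L - O - K - P - N - M: max(2, 1, 4, 7, 7) = 7
Smallest bottleneck: 2.

2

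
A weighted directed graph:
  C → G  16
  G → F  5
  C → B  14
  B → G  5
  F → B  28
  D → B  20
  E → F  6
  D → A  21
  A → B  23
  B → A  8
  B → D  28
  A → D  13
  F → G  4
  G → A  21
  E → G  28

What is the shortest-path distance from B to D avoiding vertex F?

21

Paths from B to D avoiding F:
B→D: 28
B→G→A→D: 5 + 21 + 13 = 39
B→A→D: 8 + 13 = 21
The minimum is 21.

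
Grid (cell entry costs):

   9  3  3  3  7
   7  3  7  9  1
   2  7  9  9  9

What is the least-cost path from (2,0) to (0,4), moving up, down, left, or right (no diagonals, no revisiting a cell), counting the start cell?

28

One optimal route is (2,0) → (1,0) → (1,1) → (0,1) → (0,2) → (0,3) → (0,4).
Its cost is 2 + 7 + 3 + 3 + 3 + 3 + 7 = 28.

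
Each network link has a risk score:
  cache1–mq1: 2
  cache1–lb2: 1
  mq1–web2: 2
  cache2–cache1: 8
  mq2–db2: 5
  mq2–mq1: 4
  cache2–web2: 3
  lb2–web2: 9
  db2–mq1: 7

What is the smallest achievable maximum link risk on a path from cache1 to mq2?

4

Some routes from cache1 to mq2:
cache1 -> cache2 -> web2 -> mq1 -> db2 -> mq2: max(8, 3, 2, 7, 5) = 8
cache1 -> cache2 -> web2 -> mq1 -> mq2: max(8, 3, 2, 4) = 8
cache1 -> mq1 -> mq2: max(2, 4) = 4
cache1 -> mq1 -> db2 -> mq2: max(2, 7, 5) = 7
cache1 -> lb2 -> web2 -> mq1 -> mq2: max(1, 9, 2, 4) = 9
Best route has worst link 4.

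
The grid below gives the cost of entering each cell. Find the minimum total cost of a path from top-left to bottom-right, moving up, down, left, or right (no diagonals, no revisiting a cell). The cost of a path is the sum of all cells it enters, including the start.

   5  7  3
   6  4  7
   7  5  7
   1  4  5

Cheapest: [0,0] → [1,0] → [2,0] → [3,0] → [3,1] → [3,2]
  5 + 6 + 7 + 1 + 4 + 5 = 28

28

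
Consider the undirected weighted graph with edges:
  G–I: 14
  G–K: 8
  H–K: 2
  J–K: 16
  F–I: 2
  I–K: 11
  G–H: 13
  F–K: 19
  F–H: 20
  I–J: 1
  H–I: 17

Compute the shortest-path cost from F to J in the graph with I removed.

Paths from F to J avoiding I:
F - H - G - K - J: 20 + 13 + 8 + 16 = 57
F - K - J: 19 + 16 = 35
F - H - K - J: 20 + 2 + 16 = 38
The minimum is 35.

35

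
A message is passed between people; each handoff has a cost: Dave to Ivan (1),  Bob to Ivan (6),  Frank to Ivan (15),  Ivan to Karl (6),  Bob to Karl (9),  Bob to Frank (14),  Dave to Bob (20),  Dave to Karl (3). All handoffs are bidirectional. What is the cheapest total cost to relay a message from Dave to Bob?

A few of the Dave→Bob routes:
Dave-Karl-Ivan-Bob: 3 + 6 + 6 = 15
Dave-Karl-Bob: 3 + 9 = 12
Dave-Ivan-Bob: 1 + 6 = 7
The minimum is 7.

7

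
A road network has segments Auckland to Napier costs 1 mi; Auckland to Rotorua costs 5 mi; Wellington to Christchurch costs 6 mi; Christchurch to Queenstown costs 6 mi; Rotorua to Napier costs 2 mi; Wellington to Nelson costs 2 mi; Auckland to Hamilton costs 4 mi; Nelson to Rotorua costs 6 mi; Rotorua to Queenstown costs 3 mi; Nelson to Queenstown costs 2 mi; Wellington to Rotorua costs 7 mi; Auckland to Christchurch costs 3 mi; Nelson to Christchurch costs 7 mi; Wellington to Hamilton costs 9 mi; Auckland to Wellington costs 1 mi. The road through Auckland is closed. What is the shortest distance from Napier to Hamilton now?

18

Some routes from Napier to Hamilton avoiding Auckland:
Napier - Rotorua - Nelson - Wellington - Hamilton: 2 + 6 + 2 + 9 = 19
Napier - Rotorua - Queenstown - Nelson - Wellington - Hamilton: 2 + 3 + 2 + 2 + 9 = 18
Napier - Rotorua - Wellington - Hamilton: 2 + 7 + 9 = 18
Napier - Rotorua - Queenstown - Christchurch - Wellington - Hamilton: 2 + 3 + 6 + 6 + 9 = 26
Best route has total 18 mi.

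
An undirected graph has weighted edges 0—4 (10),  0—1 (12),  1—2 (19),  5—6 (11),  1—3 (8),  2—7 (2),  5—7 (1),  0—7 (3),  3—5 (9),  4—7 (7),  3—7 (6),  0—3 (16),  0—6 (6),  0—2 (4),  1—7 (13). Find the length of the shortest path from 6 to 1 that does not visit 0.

25

Paths from 6 to 1 avoiding 0:
6 → 5 → 7 → 1: 11 + 1 + 13 = 25
6 → 5 → 7 → 3 → 1: 11 + 1 + 6 + 8 = 26
6 → 5 → 3 → 7 → 2 → 1: 11 + 9 + 6 + 2 + 19 = 47
6 → 5 → 3 → 1: 11 + 9 + 8 = 28
6 → 5 → 3 → 7 → 1: 11 + 9 + 6 + 13 = 39
6 → 5 → 7 → 2 → 1: 11 + 1 + 2 + 19 = 33
The minimum is 25.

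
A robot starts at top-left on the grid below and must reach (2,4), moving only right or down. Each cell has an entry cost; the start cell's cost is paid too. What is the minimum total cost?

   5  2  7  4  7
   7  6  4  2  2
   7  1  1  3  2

20

One optimal route is [0,0] [0,1] [1,1] [2,1] [2,2] [2,3] [2,4].
Its cost is 5 + 2 + 6 + 1 + 1 + 3 + 2 = 20.
For comparison, the top-then-right route costs 29.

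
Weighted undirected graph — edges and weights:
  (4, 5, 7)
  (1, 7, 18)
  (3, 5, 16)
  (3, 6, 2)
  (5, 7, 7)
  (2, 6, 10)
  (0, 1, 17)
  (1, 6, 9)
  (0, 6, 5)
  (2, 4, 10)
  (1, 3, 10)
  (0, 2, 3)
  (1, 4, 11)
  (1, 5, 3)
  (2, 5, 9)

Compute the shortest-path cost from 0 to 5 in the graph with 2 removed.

Comparing a few candidate routes:
0 - 6 - 1 - 4 - 5: 5 + 9 + 11 + 7 = 32
0 - 6 - 3 - 5: 5 + 2 + 16 = 23
0 - 1 - 5: 17 + 3 = 20
0 - 6 - 3 - 1 - 4 - 5: 5 + 2 + 10 + 11 + 7 = 35
0 - 6 - 1 - 5: 5 + 9 + 3 = 17
0 - 6 - 3 - 1 - 5: 5 + 2 + 10 + 3 = 20
Shortest: 17.

17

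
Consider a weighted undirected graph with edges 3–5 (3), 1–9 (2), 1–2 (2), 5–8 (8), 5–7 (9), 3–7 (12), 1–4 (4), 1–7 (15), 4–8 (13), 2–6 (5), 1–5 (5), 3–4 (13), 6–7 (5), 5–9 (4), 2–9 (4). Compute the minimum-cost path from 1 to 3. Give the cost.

Some routes from 1 to 3:
1 → 5 → 3: 5 + 3 = 8
1 → 2 → 9 → 5 → 3: 2 + 4 + 4 + 3 = 13
1 → 9 → 5 → 3: 2 + 4 + 3 = 9
Shortest: 8.

8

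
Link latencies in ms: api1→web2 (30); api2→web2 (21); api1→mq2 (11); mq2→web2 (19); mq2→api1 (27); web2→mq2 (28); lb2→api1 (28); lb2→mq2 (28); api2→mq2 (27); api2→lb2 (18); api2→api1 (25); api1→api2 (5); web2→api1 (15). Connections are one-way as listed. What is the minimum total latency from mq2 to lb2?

50

Paths from mq2 to lb2:
mq2 → web2 → api1 → api2 → lb2: 19 + 15 + 5 + 18 = 57
mq2 → api1 → api2 → lb2: 27 + 5 + 18 = 50
Shortest: 50 ms.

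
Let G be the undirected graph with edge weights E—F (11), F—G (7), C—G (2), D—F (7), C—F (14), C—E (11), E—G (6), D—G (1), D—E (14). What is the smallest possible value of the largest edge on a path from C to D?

2

Some routes from C to D:
C → E → F → G → D: max(11, 11, 7, 1) = 11
C → E → F → D: max(11, 11, 7) = 11
C → E → G → D: max(11, 6, 1) = 11
C → G → E → F → D: max(2, 6, 11, 7) = 11
C → G → D: max(2, 1) = 2
C → G → F → D: max(2, 7, 7) = 7
Best route has worst link 2.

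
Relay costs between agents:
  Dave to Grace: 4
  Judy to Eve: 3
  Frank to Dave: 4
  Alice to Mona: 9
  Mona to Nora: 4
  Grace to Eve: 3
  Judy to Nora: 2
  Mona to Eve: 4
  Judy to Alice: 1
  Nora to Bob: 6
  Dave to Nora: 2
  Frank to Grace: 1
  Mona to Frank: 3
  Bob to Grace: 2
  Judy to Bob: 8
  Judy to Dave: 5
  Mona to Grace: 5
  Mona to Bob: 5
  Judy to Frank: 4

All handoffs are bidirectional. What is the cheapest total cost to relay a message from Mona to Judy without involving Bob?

6

Some routes from Mona to Judy avoiding Bob:
Mona→Alice→Judy: 9 + 1 = 10
Mona→Frank→Judy: 3 + 4 = 7
Mona→Grace→Frank→Judy: 5 + 1 + 4 = 10
Mona→Frank→Grace→Eve→Judy: 3 + 1 + 3 + 3 = 10
Mona→Eve→Judy: 4 + 3 = 7
Mona→Nora→Judy: 4 + 2 = 6
Best route has total 6.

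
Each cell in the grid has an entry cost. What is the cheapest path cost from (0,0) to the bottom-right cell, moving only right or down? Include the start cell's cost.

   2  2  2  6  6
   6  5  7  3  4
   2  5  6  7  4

Path (0,0) -> (0,1) -> (0,2) -> (0,3) -> (1,3) -> (1,4) -> (2,4): 2 + 2 + 2 + 6 + 3 + 4 + 4 = 23.

23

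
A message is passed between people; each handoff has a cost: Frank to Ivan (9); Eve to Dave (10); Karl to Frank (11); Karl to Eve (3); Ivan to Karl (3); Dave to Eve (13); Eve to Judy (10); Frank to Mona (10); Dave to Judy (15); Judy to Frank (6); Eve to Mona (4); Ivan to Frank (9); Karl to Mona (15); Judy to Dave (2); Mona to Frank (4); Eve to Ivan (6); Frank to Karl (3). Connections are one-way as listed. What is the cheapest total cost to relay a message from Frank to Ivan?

9

Paths from Frank to Ivan:
Frank → Ivan: 9
Frank → Karl → Eve → Ivan: 3 + 3 + 6 = 12
Shortest: 9.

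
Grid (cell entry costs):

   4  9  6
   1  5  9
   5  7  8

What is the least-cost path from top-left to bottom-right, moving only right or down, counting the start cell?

25

Best path: [0,0]→[1,0]→[1,1]→[2,1]→[2,2]
Cost: 4 + 1 + 5 + 7 + 8 = 25
For comparison, the top-then-right route costs 36.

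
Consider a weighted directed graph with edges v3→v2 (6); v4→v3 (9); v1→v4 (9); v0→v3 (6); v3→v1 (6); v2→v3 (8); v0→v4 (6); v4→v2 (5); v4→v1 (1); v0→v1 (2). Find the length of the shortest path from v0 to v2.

11

Some routes from v0 to v2:
v0 → v4 → v3 → v2: 6 + 9 + 6 = 21
v0 → v1 → v4 → v3 → v2: 2 + 9 + 9 + 6 = 26
v0 → v4 → v2: 6 + 5 = 11
v0 → v1 → v4 → v2: 2 + 9 + 5 = 16
v0 → v3 → v2: 6 + 6 = 12
The minimum is 11.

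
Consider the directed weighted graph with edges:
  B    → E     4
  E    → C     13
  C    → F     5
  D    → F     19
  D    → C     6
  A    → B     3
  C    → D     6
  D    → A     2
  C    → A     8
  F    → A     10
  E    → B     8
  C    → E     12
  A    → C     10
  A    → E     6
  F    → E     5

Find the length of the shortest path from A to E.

A few of the A→E routes:
A→C→F→E: 10 + 5 + 5 = 20
A→E: 6
A→B→E: 3 + 4 = 7
Best route has total 6.

6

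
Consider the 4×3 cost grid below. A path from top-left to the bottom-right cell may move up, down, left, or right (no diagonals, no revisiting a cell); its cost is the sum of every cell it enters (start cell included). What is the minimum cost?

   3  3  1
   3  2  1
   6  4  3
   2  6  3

Take [0,0]→[0,1]→[0,2]→[1,2]→[2,2]→[3,2] for a total of 3 + 3 + 1 + 1 + 3 + 3 = 14.

14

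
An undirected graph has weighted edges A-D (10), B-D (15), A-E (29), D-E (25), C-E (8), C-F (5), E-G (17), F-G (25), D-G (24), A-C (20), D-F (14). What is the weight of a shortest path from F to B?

Checking several routes:
F - C - E - D - B: 5 + 8 + 25 + 15 = 53
F - C - A - D - B: 5 + 20 + 10 + 15 = 50
F - D - B: 14 + 15 = 29
F - G - D - B: 25 + 24 + 15 = 64
F - C - E - A - D - B: 5 + 8 + 29 + 10 + 15 = 67
Best route has total 29.

29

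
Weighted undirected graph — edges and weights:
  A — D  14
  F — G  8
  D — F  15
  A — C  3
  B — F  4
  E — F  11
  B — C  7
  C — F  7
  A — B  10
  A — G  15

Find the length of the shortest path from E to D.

A few of the E→D routes:
E → F → C → A → D: 11 + 7 + 3 + 14 = 35
E → F → D: 11 + 15 = 26
E → F → B → A → D: 11 + 4 + 10 + 14 = 39
Shortest: 26.

26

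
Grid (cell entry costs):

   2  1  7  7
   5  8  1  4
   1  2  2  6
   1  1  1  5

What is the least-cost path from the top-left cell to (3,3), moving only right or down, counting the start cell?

Take r0c0 → r1c0 → r2c0 → r3c0 → r3c1 → r3c2 → r3c3 for a total of 2 + 5 + 1 + 1 + 1 + 1 + 5 = 16.
For comparison, the top-then-right route costs 32.

16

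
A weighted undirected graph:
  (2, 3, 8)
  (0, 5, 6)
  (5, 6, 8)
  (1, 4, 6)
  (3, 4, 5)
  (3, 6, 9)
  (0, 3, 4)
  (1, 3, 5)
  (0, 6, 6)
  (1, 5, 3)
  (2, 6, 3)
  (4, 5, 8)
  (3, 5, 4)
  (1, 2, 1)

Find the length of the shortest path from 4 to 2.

Comparing a few candidate routes:
4-1-2: 6 + 1 = 7
4-3-1-2: 5 + 5 + 1 = 11
4-3-2: 5 + 8 = 13
4-5-1-2: 8 + 3 + 1 = 12
4-3-6-2: 5 + 9 + 3 = 17
4-3-5-1-2: 5 + 4 + 3 + 1 = 13
Shortest: 7.

7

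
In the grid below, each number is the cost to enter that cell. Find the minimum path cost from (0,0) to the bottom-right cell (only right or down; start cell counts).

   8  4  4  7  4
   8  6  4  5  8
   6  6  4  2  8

Best path: [0,0] → [0,1] → [0,2] → [1,2] → [2,2] → [2,3] → [2,4]
Cost: 8 + 4 + 4 + 4 + 4 + 2 + 8 = 34
For comparison, the top-then-right route costs 43.

34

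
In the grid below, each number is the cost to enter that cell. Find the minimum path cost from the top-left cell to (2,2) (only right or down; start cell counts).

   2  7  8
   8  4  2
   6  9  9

24

Take [0,0] -> [0,1] -> [1,1] -> [1,2] -> [2,2] for a total of 2 + 7 + 4 + 2 + 9 = 24.
(Top row then right column would cost 28.)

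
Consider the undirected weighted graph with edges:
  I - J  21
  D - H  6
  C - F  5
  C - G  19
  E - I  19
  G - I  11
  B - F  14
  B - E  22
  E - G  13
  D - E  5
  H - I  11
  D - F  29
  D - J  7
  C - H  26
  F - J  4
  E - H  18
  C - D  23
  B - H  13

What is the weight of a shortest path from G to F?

24

Some routes from G to F:
G-C-F: 19 + 5 = 24
G-E-D-J-F: 13 + 5 + 7 + 4 = 29
G-I-J-F: 11 + 21 + 4 = 36
G-I-H-D-J-F: 11 + 11 + 6 + 7 + 4 = 39
The minimum is 24.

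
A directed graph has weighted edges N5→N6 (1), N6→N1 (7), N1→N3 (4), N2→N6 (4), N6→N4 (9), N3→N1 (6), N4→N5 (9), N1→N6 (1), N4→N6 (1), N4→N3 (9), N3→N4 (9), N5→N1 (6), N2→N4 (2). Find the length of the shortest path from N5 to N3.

Routes from N5 to N3:
N5-N6-N4-N3: 1 + 9 + 9 = 19
N5-N1-N3: 6 + 4 = 10
N5-N1-N6-N4-N3: 6 + 1 + 9 + 9 = 25
N5-N6-N1-N3: 1 + 7 + 4 = 12
Shortest: 10.

10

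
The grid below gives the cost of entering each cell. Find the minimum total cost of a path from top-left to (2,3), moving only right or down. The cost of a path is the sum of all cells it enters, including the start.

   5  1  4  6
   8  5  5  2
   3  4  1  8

Cheapest: [0,0] → [0,1] → [0,2] → [1,2] → [2,2] → [2,3]
  5 + 1 + 4 + 5 + 1 + 8 = 24

24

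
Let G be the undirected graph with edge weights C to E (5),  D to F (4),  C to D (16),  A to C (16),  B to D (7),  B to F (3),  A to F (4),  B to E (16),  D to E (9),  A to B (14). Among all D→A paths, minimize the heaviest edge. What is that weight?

Checking several routes:
D - E - B - A: max(9, 16, 14) = 16
D - F - A: max(4, 4) = 4
D - B - F - A: max(7, 3, 4) = 7
D - B - A: max(7, 14) = 14
D - F - B - A: max(4, 3, 14) = 14
The minimum achievable maximum is 4.

4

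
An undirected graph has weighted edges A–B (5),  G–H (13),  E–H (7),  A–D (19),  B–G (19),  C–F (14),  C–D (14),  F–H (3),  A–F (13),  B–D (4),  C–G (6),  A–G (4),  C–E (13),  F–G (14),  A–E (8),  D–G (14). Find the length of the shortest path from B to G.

Some routes from B to G:
B-D-A-G: 4 + 19 + 4 = 27
B-D-G: 4 + 14 = 18
B-D-C-G: 4 + 14 + 6 = 24
B-A-F-G: 5 + 13 + 14 = 32
B-A-G: 5 + 4 = 9
B-G: 19
The minimum is 9.

9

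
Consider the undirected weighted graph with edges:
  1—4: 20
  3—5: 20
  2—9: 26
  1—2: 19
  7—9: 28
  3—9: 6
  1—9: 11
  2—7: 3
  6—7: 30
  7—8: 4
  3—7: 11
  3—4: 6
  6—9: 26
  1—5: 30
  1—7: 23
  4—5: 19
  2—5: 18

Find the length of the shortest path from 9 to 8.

21

Some routes from 9 to 8:
9 → 3 → 5 → 2 → 7 → 8: 6 + 20 + 18 + 3 + 4 = 51
9 → 1 → 2 → 7 → 8: 11 + 19 + 3 + 4 = 37
9 → 1 → 7 → 8: 11 + 23 + 4 = 38
9 → 3 → 7 → 8: 6 + 11 + 4 = 21
9 → 2 → 7 → 8: 26 + 3 + 4 = 33
9 → 7 → 8: 28 + 4 = 32
Shortest: 21.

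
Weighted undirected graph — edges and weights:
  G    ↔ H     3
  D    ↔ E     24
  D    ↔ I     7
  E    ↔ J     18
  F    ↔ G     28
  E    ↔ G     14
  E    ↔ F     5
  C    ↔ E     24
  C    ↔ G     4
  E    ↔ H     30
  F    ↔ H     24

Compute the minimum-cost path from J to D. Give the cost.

42

Candidate routes:
J - E - D: 18 + 24 = 42
Shortest: 42.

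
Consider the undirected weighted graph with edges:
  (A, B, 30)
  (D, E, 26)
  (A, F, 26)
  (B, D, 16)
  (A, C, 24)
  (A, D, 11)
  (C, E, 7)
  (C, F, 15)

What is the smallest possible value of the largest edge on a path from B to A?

16

Routes from B to A:
B-A: max(30) = 30
B-D-E-C-A: max(16, 26, 7, 24) = 26
B-D-A: max(16, 11) = 16
B-D-E-C-F-A: max(16, 26, 7, 15, 26) = 26
The minimum achievable maximum is 16.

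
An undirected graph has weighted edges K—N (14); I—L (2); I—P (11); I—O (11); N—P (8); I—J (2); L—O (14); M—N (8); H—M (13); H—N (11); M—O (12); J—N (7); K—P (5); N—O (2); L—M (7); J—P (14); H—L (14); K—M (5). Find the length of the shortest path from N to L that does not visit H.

Checking several routes:
N - M - L: 8 + 7 = 15
N - O - I - L: 2 + 11 + 2 = 15
N - J - I - L: 7 + 2 + 2 = 11
The minimum is 11.

11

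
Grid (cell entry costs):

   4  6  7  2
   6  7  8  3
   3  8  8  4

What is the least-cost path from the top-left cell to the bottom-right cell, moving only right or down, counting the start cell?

Take r0c0 → r0c1 → r0c2 → r0c3 → r1c3 → r2c3 for a total of 4 + 6 + 7 + 2 + 3 + 4 = 26.

26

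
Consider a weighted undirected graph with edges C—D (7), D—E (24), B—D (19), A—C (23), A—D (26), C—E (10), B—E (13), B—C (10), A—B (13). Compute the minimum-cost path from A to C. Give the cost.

Comparing a few candidate routes:
A-C: 23
A-D-C: 26 + 7 = 33
A-B-C: 13 + 10 = 23
A-B-E-C: 13 + 13 + 10 = 36
A-B-D-C: 13 + 19 + 7 = 39
The minimum is 23.

23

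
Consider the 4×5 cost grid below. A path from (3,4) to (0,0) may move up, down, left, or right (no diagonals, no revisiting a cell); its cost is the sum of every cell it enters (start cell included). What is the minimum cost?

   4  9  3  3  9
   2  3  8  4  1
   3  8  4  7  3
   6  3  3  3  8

Best path: [3,4] [3,3] [3,2] [3,1] [3,0] [2,0] [1,0] [0,0]
Cost: 8 + 3 + 3 + 3 + 6 + 3 + 2 + 4 = 32

32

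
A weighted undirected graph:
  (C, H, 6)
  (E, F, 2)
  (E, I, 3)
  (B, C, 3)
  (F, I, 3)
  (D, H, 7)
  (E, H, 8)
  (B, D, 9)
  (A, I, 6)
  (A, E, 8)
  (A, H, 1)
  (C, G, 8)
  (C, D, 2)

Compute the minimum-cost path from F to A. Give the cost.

Checking several routes:
F -> E -> H -> A: 2 + 8 + 1 = 11
F -> I -> A: 3 + 6 = 9
F -> E -> A: 2 + 8 = 10
Best route has total 9.

9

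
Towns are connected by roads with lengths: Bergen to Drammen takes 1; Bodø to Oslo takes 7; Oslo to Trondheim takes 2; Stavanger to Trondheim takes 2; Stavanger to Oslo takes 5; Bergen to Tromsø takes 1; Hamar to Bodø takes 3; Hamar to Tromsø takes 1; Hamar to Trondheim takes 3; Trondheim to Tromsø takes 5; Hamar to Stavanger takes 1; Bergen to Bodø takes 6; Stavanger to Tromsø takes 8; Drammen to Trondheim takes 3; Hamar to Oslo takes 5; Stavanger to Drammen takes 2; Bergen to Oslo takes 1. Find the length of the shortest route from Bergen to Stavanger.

A few of the Bergen→Stavanger routes:
Bergen→Drammen→Trondheim→Stavanger: 1 + 3 + 2 = 6
Bergen→Drammen→Stavanger: 1 + 2 = 3
Bergen→Oslo→Trondheim→Stavanger: 1 + 2 + 2 = 5
Bergen→Oslo→Stavanger: 1 + 5 = 6
Bergen→Tromsø→Hamar→Stavanger: 1 + 1 + 1 = 3
Best route has total 3.

3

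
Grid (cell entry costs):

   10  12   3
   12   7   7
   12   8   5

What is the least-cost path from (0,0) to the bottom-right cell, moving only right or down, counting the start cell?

Cheapest: r0c0→r0c1→r0c2→r1c2→r2c2
  10 + 12 + 3 + 7 + 5 = 37

37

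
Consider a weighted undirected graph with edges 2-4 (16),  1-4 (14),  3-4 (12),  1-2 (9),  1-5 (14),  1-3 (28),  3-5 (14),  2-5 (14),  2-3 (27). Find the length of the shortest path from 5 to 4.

Some routes from 5 to 4:
5 → 2 → 4: 14 + 16 = 30
5 → 3 → 4: 14 + 12 = 26
5 → 1 → 4: 14 + 14 = 28
Shortest: 26.

26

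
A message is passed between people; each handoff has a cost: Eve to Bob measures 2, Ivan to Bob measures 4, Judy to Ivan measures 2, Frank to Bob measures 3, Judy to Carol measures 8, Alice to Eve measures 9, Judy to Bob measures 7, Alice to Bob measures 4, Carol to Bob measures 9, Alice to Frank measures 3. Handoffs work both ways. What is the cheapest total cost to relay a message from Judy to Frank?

9

Comparing a few candidate routes:
Judy-Bob-Frank: 7 + 3 = 10
Judy-Ivan-Bob-Alice-Frank: 2 + 4 + 4 + 3 = 13
Judy-Ivan-Bob-Frank: 2 + 4 + 3 = 9
Judy-Bob-Alice-Frank: 7 + 4 + 3 = 14
Judy-Carol-Bob-Frank: 8 + 9 + 3 = 20
Shortest: 9.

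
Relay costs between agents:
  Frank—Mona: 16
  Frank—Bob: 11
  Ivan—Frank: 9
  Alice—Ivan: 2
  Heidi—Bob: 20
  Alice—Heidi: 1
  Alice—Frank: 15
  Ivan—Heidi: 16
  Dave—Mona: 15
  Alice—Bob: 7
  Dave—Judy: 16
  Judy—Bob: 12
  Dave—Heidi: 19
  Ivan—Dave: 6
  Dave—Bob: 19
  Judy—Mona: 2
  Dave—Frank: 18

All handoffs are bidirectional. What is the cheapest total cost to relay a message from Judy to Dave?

16

Some routes from Judy to Dave:
Judy → Bob → Dave: 12 + 19 = 31
Judy → Mona → Dave: 2 + 15 = 17
Judy → Dave: 16
Judy → Bob → Alice → Ivan → Dave: 12 + 7 + 2 + 6 = 27
Judy → Mona → Frank → Dave: 2 + 16 + 18 = 36
Judy → Mona → Frank → Ivan → Dave: 2 + 16 + 9 + 6 = 33
The minimum is 16.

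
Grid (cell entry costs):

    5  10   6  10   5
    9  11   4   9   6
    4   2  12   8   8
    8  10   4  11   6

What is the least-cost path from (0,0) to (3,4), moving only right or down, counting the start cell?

51

Take r0c0→r1c0→r2c0→r2c1→r3c1→r3c2→r3c3→r3c4 for a total of 5 + 9 + 4 + 2 + 10 + 4 + 11 + 6 = 51.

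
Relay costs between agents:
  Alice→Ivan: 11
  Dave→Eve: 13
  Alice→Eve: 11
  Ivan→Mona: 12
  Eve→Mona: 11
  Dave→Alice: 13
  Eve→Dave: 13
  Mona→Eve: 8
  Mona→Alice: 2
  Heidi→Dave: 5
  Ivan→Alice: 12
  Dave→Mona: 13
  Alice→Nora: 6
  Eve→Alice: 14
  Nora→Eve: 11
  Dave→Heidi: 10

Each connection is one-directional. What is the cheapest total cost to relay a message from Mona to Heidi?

Routes from Mona to Heidi:
Mona - Eve - Dave - Heidi: 8 + 13 + 10 = 31
Mona - Alice - Nora - Eve - Dave - Heidi: 2 + 6 + 11 + 13 + 10 = 42
Mona - Alice - Eve - Dave - Heidi: 2 + 11 + 13 + 10 = 36
The minimum is 31.

31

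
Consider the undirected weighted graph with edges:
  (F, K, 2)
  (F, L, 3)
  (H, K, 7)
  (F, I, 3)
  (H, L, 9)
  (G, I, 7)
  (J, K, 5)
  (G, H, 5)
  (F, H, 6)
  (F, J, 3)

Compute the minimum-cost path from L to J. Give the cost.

6

A few of the L→J routes:
L → F → K → J: 3 + 2 + 5 = 10
L → H → K → F → J: 9 + 7 + 2 + 3 = 21
L → H → F → J: 9 + 6 + 3 = 18
L → F → J: 3 + 3 = 6
The minimum is 6.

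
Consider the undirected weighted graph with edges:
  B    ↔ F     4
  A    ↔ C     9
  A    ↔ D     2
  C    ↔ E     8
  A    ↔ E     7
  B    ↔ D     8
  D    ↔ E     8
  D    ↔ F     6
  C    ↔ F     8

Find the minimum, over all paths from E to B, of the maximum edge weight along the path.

7

Some routes from E to B:
E-A-D-F-B: max(7, 2, 6, 4) = 7
E-D-B: max(8, 8) = 8
E-D-F-B: max(8, 6, 4) = 8
E-A-D-B: max(7, 2, 8) = 8
The minimum achievable maximum is 7.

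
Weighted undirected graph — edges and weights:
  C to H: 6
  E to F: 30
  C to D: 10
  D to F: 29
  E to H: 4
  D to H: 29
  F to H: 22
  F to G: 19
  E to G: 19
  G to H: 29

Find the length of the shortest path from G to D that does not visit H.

Paths from G to D avoiding H:
G -> E -> F -> D: 19 + 30 + 29 = 78
G -> F -> D: 19 + 29 = 48
Best route has total 48.

48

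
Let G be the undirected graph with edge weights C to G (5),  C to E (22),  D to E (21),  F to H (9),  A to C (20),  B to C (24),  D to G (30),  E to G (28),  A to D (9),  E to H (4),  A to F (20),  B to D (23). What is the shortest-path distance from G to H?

31

A few of the G→H routes:
G→C→A→F→H: 5 + 20 + 20 + 9 = 54
G→C→E→H: 5 + 22 + 4 = 31
G→E→H: 28 + 4 = 32
Shortest: 31.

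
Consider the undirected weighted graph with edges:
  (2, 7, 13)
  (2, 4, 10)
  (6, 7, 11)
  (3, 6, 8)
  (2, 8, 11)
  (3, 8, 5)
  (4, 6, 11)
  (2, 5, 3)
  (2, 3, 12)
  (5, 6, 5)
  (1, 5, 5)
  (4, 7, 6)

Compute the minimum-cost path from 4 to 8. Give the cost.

21

Some routes from 4 to 8:
4 → 2 → 3 → 8: 10 + 12 + 5 = 27
4 → 6 → 3 → 8: 11 + 8 + 5 = 24
4 → 2 → 8: 10 + 11 = 21
Best route has total 21.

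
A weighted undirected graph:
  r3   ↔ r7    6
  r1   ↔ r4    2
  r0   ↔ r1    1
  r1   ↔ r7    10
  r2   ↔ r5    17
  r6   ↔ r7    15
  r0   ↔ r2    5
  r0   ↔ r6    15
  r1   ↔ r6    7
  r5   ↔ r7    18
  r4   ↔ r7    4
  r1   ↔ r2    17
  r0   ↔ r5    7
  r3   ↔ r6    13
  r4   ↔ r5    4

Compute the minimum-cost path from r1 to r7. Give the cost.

6

Some routes from r1 to r7:
r1→r4→r7: 2 + 4 = 6
r1→r7: 10
r1→r0→r5→r4→r7: 1 + 7 + 4 + 4 = 16
The minimum is 6.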